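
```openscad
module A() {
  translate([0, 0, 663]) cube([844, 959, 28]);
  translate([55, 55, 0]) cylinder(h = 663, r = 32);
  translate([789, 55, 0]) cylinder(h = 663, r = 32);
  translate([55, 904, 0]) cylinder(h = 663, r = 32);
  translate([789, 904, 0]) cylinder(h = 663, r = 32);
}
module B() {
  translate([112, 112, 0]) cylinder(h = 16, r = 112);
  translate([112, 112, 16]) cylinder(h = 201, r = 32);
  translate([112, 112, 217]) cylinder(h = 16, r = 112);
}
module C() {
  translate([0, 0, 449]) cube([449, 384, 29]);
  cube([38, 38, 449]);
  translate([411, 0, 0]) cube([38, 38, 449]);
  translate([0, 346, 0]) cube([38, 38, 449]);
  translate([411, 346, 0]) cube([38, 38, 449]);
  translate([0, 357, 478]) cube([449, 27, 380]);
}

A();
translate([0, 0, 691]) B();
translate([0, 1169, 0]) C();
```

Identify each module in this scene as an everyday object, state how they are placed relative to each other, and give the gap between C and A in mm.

A is a table. B is a spool. C is a chair. The spool is on top of the table. The chair is on the floor beside the table on its +y side. The gap between the chair and the table is 210 mm.

The chair's nearest face is 210 mm from the table's +y face.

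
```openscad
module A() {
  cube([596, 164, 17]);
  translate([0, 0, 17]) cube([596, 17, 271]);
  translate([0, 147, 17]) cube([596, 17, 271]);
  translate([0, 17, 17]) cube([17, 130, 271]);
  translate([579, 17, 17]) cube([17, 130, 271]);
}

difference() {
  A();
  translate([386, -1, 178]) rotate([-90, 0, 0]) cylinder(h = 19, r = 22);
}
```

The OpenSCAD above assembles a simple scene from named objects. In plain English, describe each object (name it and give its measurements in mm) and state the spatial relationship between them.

A is an open storage box with external size 596×164×288 mm and wall thickness 17 mm (the base is also 17 mm thick). The base covers the whole footprint; the four walls stand on the base, with the y-facing walls full-width and the x-facing walls fitting between their inner faces.

The open box has a circular hole of radius 22 mm through its front wall, centred at (x = 386, z = 178).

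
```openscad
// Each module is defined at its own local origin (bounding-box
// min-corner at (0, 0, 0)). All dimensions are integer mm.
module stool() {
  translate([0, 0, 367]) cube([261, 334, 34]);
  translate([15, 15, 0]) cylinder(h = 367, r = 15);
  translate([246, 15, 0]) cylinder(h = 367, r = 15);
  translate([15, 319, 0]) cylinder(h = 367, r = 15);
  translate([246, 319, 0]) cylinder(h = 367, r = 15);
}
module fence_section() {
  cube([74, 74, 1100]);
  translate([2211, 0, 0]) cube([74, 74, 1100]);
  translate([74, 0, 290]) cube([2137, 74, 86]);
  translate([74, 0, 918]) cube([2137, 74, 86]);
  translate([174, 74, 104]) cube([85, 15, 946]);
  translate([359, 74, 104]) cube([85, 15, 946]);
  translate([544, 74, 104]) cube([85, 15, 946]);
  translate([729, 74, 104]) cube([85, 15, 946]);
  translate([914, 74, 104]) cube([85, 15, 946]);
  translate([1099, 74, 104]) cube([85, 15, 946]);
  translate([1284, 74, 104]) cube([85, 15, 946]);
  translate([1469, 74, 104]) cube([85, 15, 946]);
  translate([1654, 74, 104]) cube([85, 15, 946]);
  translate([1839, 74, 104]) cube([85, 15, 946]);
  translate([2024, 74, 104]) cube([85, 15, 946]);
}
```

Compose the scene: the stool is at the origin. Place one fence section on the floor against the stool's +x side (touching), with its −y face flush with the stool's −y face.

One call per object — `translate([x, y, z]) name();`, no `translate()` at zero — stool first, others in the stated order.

stool();
translate([261, 0, 0]) fence_section();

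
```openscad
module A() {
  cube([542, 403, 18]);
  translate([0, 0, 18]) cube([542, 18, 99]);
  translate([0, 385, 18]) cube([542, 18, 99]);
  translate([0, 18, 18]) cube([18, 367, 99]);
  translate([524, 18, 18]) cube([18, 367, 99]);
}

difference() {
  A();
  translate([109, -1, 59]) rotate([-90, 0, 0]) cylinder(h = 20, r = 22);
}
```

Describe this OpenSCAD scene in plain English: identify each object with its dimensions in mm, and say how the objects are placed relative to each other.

A is an open storage box with external size 542×403×117 mm and wall thickness 18 mm (the base is also 18 mm thick). The base covers the whole footprint; the four walls stand on the base, with the y-facing walls full-width and the x-facing walls fitting between their inner faces.

The open box has a circular hole of radius 22 mm through its front wall, centred at (x = 109, z = 59).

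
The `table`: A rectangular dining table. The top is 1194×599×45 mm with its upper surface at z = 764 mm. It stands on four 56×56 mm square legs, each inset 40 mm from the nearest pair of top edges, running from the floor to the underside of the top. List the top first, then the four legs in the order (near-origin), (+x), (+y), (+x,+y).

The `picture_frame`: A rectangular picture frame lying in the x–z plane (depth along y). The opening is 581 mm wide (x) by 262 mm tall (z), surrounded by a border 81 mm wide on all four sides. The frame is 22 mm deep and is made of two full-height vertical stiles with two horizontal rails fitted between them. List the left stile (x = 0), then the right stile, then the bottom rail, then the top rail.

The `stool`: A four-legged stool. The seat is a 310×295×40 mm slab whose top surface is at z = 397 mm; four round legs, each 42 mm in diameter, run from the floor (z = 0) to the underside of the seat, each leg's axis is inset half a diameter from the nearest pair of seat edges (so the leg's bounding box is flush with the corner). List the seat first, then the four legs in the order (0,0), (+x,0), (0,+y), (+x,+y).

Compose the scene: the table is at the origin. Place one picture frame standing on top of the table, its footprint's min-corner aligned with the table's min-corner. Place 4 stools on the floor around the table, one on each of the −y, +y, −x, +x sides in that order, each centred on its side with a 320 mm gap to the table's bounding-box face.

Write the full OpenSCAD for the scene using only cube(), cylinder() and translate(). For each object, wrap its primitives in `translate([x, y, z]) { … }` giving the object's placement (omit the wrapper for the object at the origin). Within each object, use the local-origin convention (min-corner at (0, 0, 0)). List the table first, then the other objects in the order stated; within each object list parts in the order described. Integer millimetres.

translate([0, 0, 719]) cube([1194, 599, 45]);
translate([40, 40, 0]) cube([56, 56, 719]);
translate([1098, 40, 0]) cube([56, 56, 719]);
translate([40, 503, 0]) cube([56, 56, 719]);
translate([1098, 503, 0]) cube([56, 56, 719]);
translate([0, 0, 764]) {
  cube([81, 22, 424]);
  translate([662, 0, 0]) cube([81, 22, 424]);
  translate([81, 0, 0]) cube([581, 22, 81]);
  translate([81, 0, 343]) cube([581, 22, 81]);
}
translate([442, -615, 0]) {
  translate([0, 0, 357]) cube([310, 295, 40]);
  translate([21, 21, 0]) cylinder(h = 357, r = 21);
  translate([289, 21, 0]) cylinder(h = 357, r = 21);
  translate([21, 274, 0]) cylinder(h = 357, r = 21);
  translate([289, 274, 0]) cylinder(h = 357, r = 21);
}
translate([442, 919, 0]) {
  translate([0, 0, 357]) cube([310, 295, 40]);
  translate([21, 21, 0]) cylinder(h = 357, r = 21);
  translate([289, 21, 0]) cylinder(h = 357, r = 21);
  translate([21, 274, 0]) cylinder(h = 357, r = 21);
  translate([289, 274, 0]) cylinder(h = 357, r = 21);
}
translate([-630, 152, 0]) {
  translate([0, 0, 357]) cube([310, 295, 40]);
  translate([21, 21, 0]) cylinder(h = 357, r = 21);
  translate([289, 21, 0]) cylinder(h = 357, r = 21);
  translate([21, 274, 0]) cylinder(h = 357, r = 21);
  translate([289, 274, 0]) cylinder(h = 357, r = 21);
}
translate([1514, 152, 0]) {
  translate([0, 0, 357]) cube([310, 295, 40]);
  translate([21, 21, 0]) cylinder(h = 357, r = 21);
  translate([289, 21, 0]) cylinder(h = 357, r = 21);
  translate([21, 274, 0]) cylinder(h = 357, r = 21);
  translate([289, 274, 0]) cylinder(h = 357, r = 21);
}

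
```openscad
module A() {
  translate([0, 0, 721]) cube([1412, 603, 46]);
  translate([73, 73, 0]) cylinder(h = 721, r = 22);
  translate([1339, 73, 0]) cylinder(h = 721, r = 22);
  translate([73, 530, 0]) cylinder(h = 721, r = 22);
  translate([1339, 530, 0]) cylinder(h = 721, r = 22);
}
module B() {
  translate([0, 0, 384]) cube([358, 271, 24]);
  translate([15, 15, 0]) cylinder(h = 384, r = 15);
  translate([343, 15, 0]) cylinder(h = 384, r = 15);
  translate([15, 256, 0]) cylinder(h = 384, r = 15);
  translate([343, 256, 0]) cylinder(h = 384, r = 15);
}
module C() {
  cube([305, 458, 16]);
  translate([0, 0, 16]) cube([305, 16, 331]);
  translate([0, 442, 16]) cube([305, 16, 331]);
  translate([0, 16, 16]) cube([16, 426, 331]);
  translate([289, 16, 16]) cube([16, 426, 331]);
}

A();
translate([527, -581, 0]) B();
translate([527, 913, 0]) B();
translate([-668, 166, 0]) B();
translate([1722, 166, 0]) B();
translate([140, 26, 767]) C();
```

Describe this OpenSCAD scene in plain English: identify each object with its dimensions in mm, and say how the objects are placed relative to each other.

A is a rectangular dining table. The top is 1412×603×46 mm with its upper surface at z = 767 mm. It stands on four round legs of 44 mm diameter, each leg's bounding box inset 51 mm from the nearest pair of top edges, running from the floor to the underside of the top.

B is a four-legged stool. The seat is a 358×271×24 mm slab whose top surface is at z = 408 mm; four round legs, each 30 mm in diameter, run from the floor (z = 0) to the underside of the seat, each leg's axis is inset half a diameter from the nearest pair of seat edges (so the leg's bounding box is flush with the corner).

C is an open-topped rectangular box: outside dimensions 305×458×347 mm, with a uniform wall and base thickness of 16 mm. The base is a full 305×458 slab on the floor; four walls sit on top of the base. The front and back walls (the −y and +y sides) span the full width; the two side walls fit between them.

Four stools sit around the table at the −y, +y, −x, +x sides. The open box is on top of the table.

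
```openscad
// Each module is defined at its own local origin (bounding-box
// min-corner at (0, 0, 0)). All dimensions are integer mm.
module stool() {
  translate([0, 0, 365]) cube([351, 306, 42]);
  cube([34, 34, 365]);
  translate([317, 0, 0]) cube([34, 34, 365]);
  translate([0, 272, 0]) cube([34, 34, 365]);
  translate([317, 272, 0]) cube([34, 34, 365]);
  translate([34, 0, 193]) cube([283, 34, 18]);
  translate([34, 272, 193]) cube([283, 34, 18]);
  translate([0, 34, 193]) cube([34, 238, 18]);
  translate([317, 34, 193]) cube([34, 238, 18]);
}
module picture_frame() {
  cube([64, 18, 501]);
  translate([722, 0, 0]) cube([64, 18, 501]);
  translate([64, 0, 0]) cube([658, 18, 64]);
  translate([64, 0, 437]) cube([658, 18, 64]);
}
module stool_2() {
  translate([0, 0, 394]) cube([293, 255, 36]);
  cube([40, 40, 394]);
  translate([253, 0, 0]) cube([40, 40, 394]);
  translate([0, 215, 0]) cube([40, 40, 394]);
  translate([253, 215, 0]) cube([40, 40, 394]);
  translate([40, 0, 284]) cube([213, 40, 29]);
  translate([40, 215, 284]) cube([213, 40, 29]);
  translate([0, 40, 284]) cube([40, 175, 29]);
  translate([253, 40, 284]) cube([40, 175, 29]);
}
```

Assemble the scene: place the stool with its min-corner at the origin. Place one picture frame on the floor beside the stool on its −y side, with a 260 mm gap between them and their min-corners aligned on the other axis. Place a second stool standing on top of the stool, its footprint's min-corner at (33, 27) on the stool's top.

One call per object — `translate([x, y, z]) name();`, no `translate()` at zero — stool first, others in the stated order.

stool();
translate([0, -278, 0]) picture_frame();
translate([33, 27, 407]) stool_2();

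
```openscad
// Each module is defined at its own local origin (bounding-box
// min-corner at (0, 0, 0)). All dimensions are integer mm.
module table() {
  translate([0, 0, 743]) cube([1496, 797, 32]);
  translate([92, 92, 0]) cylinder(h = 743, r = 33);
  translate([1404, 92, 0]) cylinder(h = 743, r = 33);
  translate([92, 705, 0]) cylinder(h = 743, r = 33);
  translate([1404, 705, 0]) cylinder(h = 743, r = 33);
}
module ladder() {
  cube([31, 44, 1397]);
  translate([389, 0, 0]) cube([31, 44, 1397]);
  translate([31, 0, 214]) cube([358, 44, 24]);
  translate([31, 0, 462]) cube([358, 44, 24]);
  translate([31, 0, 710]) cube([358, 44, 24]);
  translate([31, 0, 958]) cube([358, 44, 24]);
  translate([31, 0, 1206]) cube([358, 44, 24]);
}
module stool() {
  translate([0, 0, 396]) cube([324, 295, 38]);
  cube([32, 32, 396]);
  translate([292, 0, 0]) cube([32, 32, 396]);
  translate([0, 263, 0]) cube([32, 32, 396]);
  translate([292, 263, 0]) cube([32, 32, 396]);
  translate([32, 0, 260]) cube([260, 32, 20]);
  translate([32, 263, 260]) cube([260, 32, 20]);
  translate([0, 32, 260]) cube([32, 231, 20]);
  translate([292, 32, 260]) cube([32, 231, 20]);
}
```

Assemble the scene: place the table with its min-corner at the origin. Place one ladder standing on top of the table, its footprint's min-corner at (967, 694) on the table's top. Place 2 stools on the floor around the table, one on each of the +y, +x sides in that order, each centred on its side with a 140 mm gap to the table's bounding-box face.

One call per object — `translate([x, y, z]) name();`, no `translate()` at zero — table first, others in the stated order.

table();
translate([967, 694, 775]) ladder();
translate([586, 937, 0]) stool();
translate([1636, 251, 0]) stool();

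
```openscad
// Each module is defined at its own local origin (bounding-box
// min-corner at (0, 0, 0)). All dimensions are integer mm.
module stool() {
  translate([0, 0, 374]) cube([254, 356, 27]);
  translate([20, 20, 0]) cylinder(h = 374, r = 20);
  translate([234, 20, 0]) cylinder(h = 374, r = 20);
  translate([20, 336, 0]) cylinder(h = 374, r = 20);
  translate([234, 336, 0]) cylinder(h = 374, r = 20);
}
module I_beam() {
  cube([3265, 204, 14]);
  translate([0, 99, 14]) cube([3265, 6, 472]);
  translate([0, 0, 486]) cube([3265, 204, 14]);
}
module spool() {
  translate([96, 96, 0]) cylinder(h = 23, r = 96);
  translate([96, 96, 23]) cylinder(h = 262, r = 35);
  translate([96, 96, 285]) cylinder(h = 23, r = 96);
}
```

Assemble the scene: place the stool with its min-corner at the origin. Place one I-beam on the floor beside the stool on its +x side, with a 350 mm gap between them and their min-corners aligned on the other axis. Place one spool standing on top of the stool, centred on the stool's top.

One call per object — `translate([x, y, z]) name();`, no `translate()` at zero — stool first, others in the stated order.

stool();
translate([604, 0, 0]) I_beam();
translate([31, 82, 401]) spool();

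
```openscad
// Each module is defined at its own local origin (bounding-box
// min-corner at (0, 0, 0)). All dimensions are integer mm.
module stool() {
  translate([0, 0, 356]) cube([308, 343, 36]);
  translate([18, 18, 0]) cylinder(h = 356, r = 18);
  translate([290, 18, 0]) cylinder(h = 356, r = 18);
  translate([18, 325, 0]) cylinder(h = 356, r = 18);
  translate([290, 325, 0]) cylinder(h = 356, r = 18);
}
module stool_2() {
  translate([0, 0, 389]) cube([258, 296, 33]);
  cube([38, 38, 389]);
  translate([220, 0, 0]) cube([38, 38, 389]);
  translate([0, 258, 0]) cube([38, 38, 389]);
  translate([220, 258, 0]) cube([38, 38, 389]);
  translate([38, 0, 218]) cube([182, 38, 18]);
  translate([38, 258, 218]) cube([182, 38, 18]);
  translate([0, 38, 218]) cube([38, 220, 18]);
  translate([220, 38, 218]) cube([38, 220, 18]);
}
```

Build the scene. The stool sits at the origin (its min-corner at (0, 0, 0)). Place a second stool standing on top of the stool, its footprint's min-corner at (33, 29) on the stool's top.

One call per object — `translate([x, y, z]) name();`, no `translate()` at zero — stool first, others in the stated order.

stool();
translate([33, 29, 392]) stool_2();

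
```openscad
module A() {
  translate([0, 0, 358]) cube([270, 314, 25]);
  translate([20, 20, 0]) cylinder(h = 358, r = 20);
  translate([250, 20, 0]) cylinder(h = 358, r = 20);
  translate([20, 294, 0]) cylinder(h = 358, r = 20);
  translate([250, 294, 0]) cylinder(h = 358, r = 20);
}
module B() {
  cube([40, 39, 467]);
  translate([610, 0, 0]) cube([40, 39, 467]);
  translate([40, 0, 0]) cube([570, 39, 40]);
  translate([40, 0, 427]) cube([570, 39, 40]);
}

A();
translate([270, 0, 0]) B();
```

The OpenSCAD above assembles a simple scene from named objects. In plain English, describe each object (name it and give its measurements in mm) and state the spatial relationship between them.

A is a four-legged stool. The seat is 270×314 mm, 25 mm thick, top at z = 383 mm. It stands on four round legs, each 40 mm in diameter, from z = 0 to the seat underside, each leg's axis is inset half a diameter from the nearest pair of seat edges (so the leg's bounding box is flush with the corner).

B is a picture frame with a 570×387 mm rectangular opening (x by z) and a uniform 40 mm border on every side. Frame depth is 39 mm along y. It is built from two vertical stiles running the full outside height and two horizontal rails spanning the gap between the stiles.

The picture frame is against the stool's +x side, with their −y faces flush.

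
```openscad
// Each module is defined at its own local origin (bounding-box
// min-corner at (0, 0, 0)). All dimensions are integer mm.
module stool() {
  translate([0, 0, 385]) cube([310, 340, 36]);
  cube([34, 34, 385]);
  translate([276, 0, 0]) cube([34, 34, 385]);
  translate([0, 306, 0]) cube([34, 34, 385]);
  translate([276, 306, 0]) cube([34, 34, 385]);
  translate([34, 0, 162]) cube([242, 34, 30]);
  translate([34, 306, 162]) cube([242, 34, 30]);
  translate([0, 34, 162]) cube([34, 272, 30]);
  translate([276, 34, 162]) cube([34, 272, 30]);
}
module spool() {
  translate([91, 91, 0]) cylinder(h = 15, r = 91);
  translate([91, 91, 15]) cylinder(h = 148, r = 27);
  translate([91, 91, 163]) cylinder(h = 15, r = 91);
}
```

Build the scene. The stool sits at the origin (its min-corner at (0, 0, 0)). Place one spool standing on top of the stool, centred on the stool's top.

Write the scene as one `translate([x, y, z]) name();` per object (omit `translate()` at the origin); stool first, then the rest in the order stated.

stool();
translate([64, 79, 421]) spool();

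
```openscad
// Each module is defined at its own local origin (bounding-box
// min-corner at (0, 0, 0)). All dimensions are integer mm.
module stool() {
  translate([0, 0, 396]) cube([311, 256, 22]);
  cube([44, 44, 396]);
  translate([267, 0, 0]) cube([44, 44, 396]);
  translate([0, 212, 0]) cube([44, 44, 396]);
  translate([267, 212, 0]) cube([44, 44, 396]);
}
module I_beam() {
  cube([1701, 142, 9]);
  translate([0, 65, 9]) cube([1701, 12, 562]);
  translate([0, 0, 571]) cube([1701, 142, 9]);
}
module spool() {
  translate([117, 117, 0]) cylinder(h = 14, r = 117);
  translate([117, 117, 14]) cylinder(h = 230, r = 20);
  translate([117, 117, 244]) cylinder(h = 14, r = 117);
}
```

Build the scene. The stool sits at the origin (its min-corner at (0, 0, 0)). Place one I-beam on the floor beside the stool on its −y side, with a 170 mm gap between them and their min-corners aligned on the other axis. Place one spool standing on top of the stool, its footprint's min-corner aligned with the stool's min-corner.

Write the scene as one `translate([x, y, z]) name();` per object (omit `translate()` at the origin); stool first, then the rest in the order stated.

stool();
translate([0, -312, 0]) I_beam();
translate([0, 0, 418]) spool();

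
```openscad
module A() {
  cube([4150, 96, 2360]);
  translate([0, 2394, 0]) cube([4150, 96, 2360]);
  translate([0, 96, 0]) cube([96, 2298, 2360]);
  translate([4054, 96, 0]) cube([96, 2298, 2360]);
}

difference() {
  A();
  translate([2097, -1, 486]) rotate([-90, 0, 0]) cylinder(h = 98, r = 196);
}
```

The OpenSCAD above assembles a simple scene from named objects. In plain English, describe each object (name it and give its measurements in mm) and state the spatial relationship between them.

A is the wall frame of a small rectangular building: four walls, each 2360 mm tall and 96 mm thick, enclosing a footprint 4150 mm (x) by 2490 mm (y) outside-to-outside, with no floor or roof. The front and back walls (the −y and +y sides) span the full width; the two side walls fit between them.

The house frame has a circular hole of radius 196 mm through its front wall, centred at (x = 2097, z = 486).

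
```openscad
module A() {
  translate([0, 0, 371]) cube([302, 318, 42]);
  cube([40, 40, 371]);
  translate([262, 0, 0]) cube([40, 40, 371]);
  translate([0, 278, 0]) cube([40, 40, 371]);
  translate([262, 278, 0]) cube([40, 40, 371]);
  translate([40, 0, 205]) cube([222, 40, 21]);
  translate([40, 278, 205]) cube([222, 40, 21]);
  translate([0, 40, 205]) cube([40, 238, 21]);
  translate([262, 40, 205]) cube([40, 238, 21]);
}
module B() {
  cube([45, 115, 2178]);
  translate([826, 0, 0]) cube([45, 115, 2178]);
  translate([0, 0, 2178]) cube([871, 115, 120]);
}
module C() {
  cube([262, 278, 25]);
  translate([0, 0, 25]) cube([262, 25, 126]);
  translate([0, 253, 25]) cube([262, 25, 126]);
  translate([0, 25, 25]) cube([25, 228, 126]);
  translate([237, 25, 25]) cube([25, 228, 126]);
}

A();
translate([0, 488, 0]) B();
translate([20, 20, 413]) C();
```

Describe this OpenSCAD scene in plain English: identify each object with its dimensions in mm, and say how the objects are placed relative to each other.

A is a four-legged stool. The seat is a 302×318×42 mm slab whose top surface is at z = 413 mm; four square legs, each 40×40 mm in cross-section, run from the floor (z = 0) to the underside of the seat, each flush with a corner of the seat. Four stretchers, 40 mm wide and 21 mm tall, connect adjacent legs with their undersides at z = 205 mm, each running between the inner faces of the legs it joins and aligned with the legs' outer faces on the other axis.

B is a door frame. The clear opening is 781 mm wide and 2178 mm high. Two 45 mm wide jambs, 115 mm deep, stand either side of the opening from the floor to the top of the opening. A 120 mm thick head sits across the top of both jambs, spanning the full outside width of the frame.

C is an open-topped rectangular box: outside dimensions 262×278×151 mm, with a uniform wall and base thickness of 25 mm. The base is a full 262×278 slab on the floor; four walls sit on top of the base. The front and back walls (the −y and +y sides) span the full width; the two side walls fit between them.

The door frame is on the floor beside the stool on its +y side. The open box is on top of the stool, centred.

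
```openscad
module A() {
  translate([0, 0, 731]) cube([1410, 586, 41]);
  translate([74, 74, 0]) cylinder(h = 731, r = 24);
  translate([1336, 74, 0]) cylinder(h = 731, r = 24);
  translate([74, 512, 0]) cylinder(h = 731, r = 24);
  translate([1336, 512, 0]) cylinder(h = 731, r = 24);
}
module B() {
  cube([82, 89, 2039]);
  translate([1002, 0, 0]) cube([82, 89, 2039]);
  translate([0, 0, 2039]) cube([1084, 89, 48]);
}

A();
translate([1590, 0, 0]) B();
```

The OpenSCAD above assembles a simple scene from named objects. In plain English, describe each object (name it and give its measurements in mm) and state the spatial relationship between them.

A is a table with a 1410×586 mm rectangular top, 41 mm thick, top surface at z = 772 mm, supported by four round legs of 48 mm diameter, each leg's bounding box inset 50 mm from the nearest pair of top edges, running from the floor.

B is a rectangular door frame: two vertical jambs of 82×89 mm section, 2039 mm tall, with a clear opening 920 mm wide between their inner faces. A header 48 mm tall and 89 mm deep lies on top of the jambs and spans the full outside width.

The door frame is on the floor beside the table on its +x side.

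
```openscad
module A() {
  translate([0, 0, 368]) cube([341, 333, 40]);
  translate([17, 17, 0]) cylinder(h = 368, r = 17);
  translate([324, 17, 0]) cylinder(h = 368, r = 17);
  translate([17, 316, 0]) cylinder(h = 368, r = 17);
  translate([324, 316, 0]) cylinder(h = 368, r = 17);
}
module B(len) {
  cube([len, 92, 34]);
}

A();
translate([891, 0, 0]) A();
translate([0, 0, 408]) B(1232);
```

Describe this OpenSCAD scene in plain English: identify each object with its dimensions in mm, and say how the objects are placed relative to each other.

A is a four-legged stool. The seat is 341×333 mm, 40 mm thick, top at z = 408 mm. It stands on four round legs, each 34 mm in diameter, from z = 0 to the seat underside, each leg's axis is inset half a diameter from the nearest pair of seat edges (so the leg's bounding box is flush with the corner).

B is a rectangular beam 1232 mm long (x), 92 mm deep (y), 34 mm thick (z).

The beam spans the tops of two stools placed 550 mm apart, resting at z = 408 mm.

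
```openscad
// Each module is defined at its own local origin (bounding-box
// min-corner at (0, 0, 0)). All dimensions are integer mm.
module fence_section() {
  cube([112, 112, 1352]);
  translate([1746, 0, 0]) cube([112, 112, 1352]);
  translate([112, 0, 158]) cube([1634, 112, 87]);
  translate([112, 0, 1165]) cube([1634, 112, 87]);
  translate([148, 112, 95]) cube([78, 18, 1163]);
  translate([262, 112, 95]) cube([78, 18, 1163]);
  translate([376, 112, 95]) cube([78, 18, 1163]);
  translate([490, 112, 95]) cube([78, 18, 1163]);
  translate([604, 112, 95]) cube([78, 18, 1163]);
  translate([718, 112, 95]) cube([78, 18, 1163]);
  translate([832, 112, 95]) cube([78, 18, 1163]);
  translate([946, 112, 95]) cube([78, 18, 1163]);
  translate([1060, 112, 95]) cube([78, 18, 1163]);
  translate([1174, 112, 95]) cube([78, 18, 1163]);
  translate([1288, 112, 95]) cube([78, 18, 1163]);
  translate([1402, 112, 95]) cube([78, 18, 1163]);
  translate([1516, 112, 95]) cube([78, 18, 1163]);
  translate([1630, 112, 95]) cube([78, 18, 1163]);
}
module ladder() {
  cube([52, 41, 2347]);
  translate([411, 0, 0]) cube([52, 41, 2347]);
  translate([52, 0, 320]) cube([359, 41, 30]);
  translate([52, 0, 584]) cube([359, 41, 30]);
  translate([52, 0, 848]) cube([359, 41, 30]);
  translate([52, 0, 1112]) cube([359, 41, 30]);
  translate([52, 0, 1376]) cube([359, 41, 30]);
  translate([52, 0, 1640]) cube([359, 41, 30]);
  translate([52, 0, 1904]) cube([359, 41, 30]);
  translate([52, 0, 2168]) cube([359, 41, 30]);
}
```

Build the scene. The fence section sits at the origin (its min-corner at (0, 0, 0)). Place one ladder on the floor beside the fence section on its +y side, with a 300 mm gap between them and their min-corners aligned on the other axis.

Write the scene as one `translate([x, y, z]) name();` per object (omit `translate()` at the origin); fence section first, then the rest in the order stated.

fence_section();
translate([0, 430, 0]) ladder();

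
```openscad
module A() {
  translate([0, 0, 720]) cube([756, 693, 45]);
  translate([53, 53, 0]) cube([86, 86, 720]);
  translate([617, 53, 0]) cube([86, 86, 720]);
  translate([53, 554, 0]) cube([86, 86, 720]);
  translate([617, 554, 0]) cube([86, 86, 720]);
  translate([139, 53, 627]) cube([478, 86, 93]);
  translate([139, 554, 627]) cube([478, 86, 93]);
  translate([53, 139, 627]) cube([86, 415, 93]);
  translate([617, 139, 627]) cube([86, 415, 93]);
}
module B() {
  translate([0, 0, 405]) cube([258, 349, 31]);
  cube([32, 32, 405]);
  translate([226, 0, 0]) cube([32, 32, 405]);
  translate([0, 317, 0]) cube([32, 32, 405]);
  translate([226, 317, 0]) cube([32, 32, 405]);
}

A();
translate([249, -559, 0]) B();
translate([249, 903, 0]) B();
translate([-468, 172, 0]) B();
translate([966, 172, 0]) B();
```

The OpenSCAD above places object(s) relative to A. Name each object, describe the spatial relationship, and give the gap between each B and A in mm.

A is a table. B is a stool. Four stools sit around the table at the −y, +y, −x, +x sides. The gap between each stool and the table is 210 mm.

Each stool's nearest face is 210 mm from the table's bounding box.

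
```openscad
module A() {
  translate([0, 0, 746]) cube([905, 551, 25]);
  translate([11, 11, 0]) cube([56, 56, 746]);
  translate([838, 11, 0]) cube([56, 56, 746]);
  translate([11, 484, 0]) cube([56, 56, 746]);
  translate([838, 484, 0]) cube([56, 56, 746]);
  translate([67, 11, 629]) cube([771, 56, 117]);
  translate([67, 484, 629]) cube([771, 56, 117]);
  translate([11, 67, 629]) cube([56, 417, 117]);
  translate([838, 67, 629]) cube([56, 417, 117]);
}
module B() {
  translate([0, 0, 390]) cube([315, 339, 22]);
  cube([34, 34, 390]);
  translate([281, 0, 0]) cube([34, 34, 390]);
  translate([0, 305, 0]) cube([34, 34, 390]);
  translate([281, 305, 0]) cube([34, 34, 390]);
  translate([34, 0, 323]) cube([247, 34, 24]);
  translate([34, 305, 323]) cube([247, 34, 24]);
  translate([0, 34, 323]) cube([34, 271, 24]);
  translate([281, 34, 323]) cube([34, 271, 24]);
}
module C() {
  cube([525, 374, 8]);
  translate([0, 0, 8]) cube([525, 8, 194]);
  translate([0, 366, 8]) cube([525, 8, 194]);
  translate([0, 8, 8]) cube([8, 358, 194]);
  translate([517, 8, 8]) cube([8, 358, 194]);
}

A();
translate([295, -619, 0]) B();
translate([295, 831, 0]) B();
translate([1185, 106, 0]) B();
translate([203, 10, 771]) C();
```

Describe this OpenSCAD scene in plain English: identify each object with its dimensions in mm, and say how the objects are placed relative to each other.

A is a table with a 905×551 mm rectangular top, 25 mm thick, top surface at z = 771 mm, supported by four 56×56 mm square legs, each inset 11 mm from the nearest pair of top edges, running from the floor. Four apron rails, 56 mm thick and 117 mm tall, run between adjacent legs with their top edges flush with the underside of the top and their outer faces flush with the legs' outer faces.

B is a simple wooden stool: a rectangular seat 315 mm (x) by 339 mm (y), 22 mm thick, top face at z = 412 mm, on four square legs, each 34×34 mm in cross-section. The legs rest on z = 0, each flush with a corner of the seat. Four stretchers, 34 mm wide and 24 mm tall, connect adjacent legs with their undersides at z = 323 mm, each running between the inner faces of the legs it joins and aligned with the legs' outer faces on the other axis.

C is an open-topped rectangular box: outside dimensions 525×374×202 mm, with a uniform wall and base thickness of 8 mm. The base is a full 525×374 slab on the floor; four walls sit on top of the base. The front and back walls (the −y and +y sides) span the full width; the two side walls fit between them.

Three stools sit around the table at the −y, +y, +x sides. The open box is on top of the table.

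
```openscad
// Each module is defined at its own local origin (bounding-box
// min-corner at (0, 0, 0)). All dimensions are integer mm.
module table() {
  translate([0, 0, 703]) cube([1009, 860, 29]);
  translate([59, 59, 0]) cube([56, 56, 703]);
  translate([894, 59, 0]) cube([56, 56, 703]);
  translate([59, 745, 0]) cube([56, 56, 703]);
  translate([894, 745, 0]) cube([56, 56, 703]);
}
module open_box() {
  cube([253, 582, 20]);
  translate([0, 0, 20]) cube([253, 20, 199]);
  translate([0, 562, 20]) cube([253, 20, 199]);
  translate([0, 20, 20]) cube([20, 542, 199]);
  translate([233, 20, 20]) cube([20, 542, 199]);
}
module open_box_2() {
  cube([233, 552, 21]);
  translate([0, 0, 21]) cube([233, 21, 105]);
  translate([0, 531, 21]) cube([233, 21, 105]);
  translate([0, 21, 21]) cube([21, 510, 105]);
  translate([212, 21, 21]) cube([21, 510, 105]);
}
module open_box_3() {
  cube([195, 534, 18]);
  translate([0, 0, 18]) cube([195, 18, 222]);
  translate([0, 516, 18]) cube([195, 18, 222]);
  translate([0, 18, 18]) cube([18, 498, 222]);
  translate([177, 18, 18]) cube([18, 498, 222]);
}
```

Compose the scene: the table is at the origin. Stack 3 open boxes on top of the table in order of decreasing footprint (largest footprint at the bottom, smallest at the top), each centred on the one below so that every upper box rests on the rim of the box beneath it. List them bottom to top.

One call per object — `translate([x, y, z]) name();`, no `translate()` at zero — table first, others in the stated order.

table();
translate([378, 139, 732]) open_box();
translate([388, 154, 951]) open_box_2();
translate([407, 163, 1077]) open_box_3();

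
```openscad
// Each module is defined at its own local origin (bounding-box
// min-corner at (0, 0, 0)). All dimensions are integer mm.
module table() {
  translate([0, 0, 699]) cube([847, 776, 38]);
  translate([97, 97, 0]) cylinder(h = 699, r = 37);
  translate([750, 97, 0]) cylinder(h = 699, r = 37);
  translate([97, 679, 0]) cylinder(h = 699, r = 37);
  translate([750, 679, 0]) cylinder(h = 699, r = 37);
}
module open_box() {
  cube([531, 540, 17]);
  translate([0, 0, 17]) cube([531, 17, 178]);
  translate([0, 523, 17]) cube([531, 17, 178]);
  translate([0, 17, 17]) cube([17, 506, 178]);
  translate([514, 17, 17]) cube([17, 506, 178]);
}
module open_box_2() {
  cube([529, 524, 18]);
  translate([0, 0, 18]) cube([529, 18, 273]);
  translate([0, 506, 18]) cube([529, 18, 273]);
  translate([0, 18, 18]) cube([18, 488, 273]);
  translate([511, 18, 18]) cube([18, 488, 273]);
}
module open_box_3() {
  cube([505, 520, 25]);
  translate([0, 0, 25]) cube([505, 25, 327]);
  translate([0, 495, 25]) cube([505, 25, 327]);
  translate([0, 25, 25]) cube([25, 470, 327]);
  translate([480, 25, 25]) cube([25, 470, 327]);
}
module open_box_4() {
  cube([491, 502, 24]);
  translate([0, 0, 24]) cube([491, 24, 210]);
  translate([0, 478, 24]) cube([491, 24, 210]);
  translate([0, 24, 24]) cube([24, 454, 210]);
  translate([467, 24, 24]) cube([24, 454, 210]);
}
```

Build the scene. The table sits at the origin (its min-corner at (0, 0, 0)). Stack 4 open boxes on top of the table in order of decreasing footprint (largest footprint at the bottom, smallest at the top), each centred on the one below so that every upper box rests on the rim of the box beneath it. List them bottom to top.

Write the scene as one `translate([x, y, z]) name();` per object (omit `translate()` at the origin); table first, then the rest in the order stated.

table();
translate([158, 118, 737]) open_box();
translate([159, 126, 932]) open_box_2();
translate([171, 128, 1223]) open_box_3();
translate([178, 137, 1575]) open_box_4();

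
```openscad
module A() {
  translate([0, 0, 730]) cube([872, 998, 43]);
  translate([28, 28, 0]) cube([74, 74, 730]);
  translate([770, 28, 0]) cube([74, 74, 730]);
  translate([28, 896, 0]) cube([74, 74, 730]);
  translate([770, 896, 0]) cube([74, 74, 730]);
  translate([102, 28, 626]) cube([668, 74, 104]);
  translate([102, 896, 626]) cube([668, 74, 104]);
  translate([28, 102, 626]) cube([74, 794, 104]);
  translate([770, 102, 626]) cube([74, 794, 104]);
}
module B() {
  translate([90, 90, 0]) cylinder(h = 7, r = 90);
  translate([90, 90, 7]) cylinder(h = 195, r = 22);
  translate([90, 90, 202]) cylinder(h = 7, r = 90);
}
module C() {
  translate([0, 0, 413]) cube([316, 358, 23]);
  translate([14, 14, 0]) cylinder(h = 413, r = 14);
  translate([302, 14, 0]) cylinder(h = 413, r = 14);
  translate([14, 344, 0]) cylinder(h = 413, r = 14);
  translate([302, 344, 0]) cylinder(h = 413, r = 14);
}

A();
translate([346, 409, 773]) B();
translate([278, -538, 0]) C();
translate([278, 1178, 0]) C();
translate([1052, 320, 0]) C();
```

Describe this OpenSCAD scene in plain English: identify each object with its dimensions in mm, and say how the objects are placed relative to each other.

A is a table with a 872×998 mm rectangular top, 43 mm thick, top surface at z = 773 mm, supported by four 74×74 mm square legs, each inset 28 mm from the nearest pair of top edges, running from the floor. Four apron rails, 74 mm thick and 104 mm tall, run between adjacent legs with their top edges flush with the underside of the top and their outer faces flush with the legs' outer faces.

B is a spool: two coaxial disc flanges of radius 90 mm and thickness 7 mm, joined by a core cylinder of radius 22 mm and height 195 mm. The lower flange rests on z = 0 and the three cylinders share a vertical axis.

C is a simple wooden stool: a rectangular seat 316 mm (x) by 358 mm (y), 23 mm thick, top face at z = 436 mm, on four round legs, each 28 mm in diameter. The legs rest on z = 0, each leg's axis is inset half a diameter from the nearest pair of seat edges (so the leg's bounding box is flush with the corner).

The spool is on top of the table, centred. Three stools sit around the table at the −y, +y, +x sides.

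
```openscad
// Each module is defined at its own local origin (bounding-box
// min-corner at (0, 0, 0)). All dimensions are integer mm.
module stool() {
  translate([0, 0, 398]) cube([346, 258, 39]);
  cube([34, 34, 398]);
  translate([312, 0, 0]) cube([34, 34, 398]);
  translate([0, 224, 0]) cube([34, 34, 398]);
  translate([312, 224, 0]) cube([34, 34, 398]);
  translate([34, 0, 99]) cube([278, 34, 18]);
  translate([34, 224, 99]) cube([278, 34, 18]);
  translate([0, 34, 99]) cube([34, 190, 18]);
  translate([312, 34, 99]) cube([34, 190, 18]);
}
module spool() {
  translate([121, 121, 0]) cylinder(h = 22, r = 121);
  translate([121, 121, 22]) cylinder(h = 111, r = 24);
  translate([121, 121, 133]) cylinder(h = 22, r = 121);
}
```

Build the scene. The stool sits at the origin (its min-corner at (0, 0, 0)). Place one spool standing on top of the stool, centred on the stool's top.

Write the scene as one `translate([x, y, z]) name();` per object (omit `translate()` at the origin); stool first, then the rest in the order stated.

stool();
translate([52, 8, 437]) spool();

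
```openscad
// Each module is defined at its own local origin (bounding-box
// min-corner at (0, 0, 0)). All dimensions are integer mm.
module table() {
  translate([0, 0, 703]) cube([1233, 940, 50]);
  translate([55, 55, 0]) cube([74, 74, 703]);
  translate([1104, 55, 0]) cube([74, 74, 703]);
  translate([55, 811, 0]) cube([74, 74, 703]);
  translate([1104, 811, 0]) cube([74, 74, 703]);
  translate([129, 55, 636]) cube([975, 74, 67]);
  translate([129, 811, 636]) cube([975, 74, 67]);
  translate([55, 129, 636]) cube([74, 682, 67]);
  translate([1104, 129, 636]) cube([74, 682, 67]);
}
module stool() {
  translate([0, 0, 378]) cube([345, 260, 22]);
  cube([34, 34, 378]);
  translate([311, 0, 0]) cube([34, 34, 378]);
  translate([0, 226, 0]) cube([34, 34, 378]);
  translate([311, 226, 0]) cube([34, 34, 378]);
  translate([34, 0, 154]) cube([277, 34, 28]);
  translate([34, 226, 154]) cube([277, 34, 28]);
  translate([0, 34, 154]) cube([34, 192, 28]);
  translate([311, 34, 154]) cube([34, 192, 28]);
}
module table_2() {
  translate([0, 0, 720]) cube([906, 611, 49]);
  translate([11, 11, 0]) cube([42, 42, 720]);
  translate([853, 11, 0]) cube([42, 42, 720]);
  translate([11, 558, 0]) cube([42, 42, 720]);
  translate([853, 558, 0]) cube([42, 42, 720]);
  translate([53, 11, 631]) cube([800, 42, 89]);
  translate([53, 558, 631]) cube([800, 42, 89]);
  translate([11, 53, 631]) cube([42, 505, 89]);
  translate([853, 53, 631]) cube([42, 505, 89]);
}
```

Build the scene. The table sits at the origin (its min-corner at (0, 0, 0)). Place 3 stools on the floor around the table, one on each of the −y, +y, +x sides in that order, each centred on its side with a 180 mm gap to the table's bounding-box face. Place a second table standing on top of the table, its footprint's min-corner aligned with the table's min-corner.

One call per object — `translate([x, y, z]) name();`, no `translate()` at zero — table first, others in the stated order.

table();
translate([444, -440, 0]) stool();
translate([444, 1120, 0]) stool();
translate([1413, 340, 0]) stool();
translate([0, 0, 753]) table_2();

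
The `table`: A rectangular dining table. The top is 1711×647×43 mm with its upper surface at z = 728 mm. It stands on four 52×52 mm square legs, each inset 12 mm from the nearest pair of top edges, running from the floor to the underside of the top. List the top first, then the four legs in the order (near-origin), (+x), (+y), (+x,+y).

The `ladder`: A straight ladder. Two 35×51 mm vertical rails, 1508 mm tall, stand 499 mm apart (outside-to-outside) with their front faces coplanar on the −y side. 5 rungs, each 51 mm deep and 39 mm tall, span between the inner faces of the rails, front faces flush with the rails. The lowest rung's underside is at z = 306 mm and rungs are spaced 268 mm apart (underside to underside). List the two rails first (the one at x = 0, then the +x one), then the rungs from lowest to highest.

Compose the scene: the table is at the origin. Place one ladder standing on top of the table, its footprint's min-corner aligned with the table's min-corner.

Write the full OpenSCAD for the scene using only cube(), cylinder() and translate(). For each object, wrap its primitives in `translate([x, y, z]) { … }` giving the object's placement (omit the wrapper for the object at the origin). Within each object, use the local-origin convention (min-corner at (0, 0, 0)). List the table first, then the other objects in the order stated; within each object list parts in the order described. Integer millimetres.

translate([0, 0, 685]) cube([1711, 647, 43]);
translate([12, 12, 0]) cube([52, 52, 685]);
translate([1647, 12, 0]) cube([52, 52, 685]);
translate([12, 583, 0]) cube([52, 52, 685]);
translate([1647, 583, 0]) cube([52, 52, 685]);
translate([0, 0, 728]) {
  cube([35, 51, 1508]);
  translate([464, 0, 0]) cube([35, 51, 1508]);
  translate([35, 0, 306]) cube([429, 51, 39]);
  translate([35, 0, 574]) cube([429, 51, 39]);
  translate([35, 0, 842]) cube([429, 51, 39]);
  translate([35, 0, 1110]) cube([429, 51, 39]);
  translate([35, 0, 1378]) cube([429, 51, 39]);
}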